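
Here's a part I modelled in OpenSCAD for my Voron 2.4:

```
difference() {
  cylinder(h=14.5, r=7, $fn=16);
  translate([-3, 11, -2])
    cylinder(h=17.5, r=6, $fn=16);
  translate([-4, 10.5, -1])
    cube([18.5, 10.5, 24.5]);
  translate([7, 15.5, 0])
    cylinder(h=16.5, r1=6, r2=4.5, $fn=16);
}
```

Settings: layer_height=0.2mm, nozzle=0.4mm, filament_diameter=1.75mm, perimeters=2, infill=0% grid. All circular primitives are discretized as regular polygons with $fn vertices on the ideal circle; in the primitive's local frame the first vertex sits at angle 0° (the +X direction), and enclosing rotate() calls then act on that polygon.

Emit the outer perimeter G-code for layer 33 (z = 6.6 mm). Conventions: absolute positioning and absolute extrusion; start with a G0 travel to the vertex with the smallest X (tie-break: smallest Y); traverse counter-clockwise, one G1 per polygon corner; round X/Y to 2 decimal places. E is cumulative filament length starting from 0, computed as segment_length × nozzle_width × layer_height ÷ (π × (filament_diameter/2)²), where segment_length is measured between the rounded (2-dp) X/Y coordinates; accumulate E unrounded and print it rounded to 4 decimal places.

G0 X-7.00 Y0.00 Z6.60
G1 X-6.47 Y-2.68 E0.0909
G1 X-4.95 Y-4.95 E0.1817
G1 X-2.68 Y-6.47 E0.2726
G1 X0.00 Y-7.00 E0.3635
G1 X2.68 Y-6.47 E0.4543
G1 X4.95 Y-4.95 E0.5452
G1 X6.47 Y-2.68 E0.6360
G1 X7.00 Y0.00 E0.7269
G1 X6.47 Y2.68 E0.8178
G1 X4.95 Y4.95 E0.9086
G1 X2.68 Y6.47 E0.9995
G1 X1.24 Y6.75 E1.0483
G1 X-0.70 Y5.46 E1.1258
G1 X-3.00 Y5.00 E1.2038
G1 X-4.44 Y5.29 E1.2526
G1 X-4.95 Y4.95 E1.2730
G1 X-6.47 Y2.68 E1.3639
G1 X-7.00 Y0.00 E1.4548

At z = 6.6 mm: the cylinder: section is a regular 16-gon, circumradius r=7; the r=6 cylinder at (-3, 11) gives a regular 16-gon of circumradius 6 (constant along its height); the 18.5×10.5 cube at (-4, 10.5) contributes its full rectangle; the cone at (7, 15.5): at t=0.400 of its height the radius interpolates to r₁+(r₂−r₁)t = 5.400, giving a regular 16-gon of that circumradius; Subtracting the remaining from the first: starting from the r=7 cylinder, the r=6 cylinder at (-3, 11) partially overlaps it — only the 5.64 mm² overlap (of its 110.21 mm²) is removed, clipping the outline; the 18.5×10.5 cube at (-4, 10.5) misses the remaining region (no effect); the cone at (7, 15.5) misses the remaining region (no effect) — 1 connected region. The outline is a single polygon with 18 vertices. Extrusion per mm of travel: 0.4 × 0.2 / (π × 0.875²) = 0.033260. Accumulating E over each segment gives final E = 1.4548.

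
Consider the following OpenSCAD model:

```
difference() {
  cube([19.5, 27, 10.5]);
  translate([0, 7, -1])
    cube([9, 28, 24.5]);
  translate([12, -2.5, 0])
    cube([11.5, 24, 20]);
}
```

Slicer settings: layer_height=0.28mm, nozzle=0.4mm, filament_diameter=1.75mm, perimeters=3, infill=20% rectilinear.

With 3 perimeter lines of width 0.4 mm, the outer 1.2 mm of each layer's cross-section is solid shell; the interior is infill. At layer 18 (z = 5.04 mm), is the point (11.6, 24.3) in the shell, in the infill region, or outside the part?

infill

At z = 5.04 mm: the cube is present — its section is the full 19.5×27 rectangle; the 9×28 cube at (0, 7) contributes its full rectangle; the cube at (12, -2.5) is present — its section is the full 11.5×24 rectangle; After the difference (first − rest): starting from the 19.5×27 cube, the 9×28 cube at (0, 7) partially overlaps it — only the 180.00 mm² overlap (of its 252.00 mm²) is removed, clipping the outline; the 11.5×24 cube at (12, -2.5) partially overlaps it — only the 161.25 mm² overlap (of its 276.00 mm²) is removed, clipping the outline — 1 connected region. Overall, the cross-section is a single solid region. The nearest boundary edge runs (9.00, 7.00)→(9.00, 27.00); distance from the point to it = 2.60 mm. The point is inside the cross-section and 2.60 mm from the nearest boundary — more than the 1.2 mm shell width (3 × 0.4), so it's in the infill interior.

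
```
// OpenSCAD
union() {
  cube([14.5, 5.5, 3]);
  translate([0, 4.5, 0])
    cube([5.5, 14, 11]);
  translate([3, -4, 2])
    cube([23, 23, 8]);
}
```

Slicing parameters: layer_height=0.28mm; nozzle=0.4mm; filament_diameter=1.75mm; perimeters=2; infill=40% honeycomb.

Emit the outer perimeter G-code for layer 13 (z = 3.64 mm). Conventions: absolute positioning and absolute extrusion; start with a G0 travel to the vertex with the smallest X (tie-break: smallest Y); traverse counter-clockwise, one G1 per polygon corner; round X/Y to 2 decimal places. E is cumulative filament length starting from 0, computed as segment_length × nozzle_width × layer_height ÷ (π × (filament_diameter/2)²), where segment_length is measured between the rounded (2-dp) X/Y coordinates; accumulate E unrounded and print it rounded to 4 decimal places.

G0 X0.00 Y4.50 Z3.64
G1 X3.00 Y4.50 E0.1397
G1 X3.00 Y-4.00 E0.5355
G1 X26.00 Y-4.00 E1.6065
G1 X26.00 Y19.00 E2.6774
G1 X3.00 Y19.00 E3.7484
G1 X3.00 Y18.50 E3.7717
G1 X0.00 Y18.50 E3.9114
G1 X0.00 Y4.50 E4.5633

At z = 3.64 mm: the cube does not reach this height (z outside [0, 3]); the cube at (0, 4.5) is present — its section is the full 5.5×14 rectangle; the 23×23 cube at (3, -4) contributes its full rectangle; Combining (union): the regions partially overlap (shared area 35.00 mm²), so overlapping operands fuse into one piece — 1 connected region. The outline is a single polygon with 8 vertices. Extrusion per mm of travel: 0.4 × 0.28 / (π × 0.875²) = 0.046564. Accumulating E over each segment gives final E = 4.5633.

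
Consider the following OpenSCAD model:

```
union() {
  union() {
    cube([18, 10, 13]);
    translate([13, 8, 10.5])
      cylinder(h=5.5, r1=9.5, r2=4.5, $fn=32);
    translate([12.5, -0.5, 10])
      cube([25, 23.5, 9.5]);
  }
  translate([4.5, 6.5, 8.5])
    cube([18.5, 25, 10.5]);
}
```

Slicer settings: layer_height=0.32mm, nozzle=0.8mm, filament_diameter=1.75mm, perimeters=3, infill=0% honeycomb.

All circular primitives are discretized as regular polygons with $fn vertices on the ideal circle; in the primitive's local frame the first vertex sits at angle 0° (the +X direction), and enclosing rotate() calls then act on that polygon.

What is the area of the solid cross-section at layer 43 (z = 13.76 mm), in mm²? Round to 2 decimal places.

At z = 13.76 mm: the cube is absent (z outside [0, 13]); the cone at (13, 8) contributes a regular 32-gon of circumradius 6.536 (interpolated between r1=9.5 and r2=4.5 at t=0.593) (area = (32/2)·6.536²·sin(360°/32) = 133.36 mm²); the cube at (12.5, -0.5) is present — its section is the full 25×23.5 rectangle (area 587.50 mm²); Combining (union): the regions partially overlap — summed areas 720.86 mm² minus the doubly-counted overlap 73.19 mm² gives 647.67 mm² — area = 647.67 mm²; the cube at (4.5, 6.5) (footprint 18.5×25) is included at this height (area 462.50 mm²); Taking the union: the regions partially overlap — summed areas 1110.17 mm² minus the doubly-counted overlap 212.27 mm² gives 897.90 mm² — area = 897.90 mm². Overall, the cross-section is a single solid region. Net area = 897.90 mm².

897.90 mm²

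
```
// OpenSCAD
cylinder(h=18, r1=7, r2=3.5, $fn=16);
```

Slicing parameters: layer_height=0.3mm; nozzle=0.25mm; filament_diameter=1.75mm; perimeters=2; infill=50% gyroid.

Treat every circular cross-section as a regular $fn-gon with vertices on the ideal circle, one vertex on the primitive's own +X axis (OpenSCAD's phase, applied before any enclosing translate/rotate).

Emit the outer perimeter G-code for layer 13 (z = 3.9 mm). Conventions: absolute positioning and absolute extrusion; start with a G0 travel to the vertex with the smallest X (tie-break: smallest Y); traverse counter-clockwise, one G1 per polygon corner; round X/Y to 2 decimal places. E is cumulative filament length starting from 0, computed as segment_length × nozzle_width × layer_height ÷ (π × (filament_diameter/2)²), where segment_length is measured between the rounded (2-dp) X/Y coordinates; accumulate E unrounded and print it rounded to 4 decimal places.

At z = 3.9 mm: the cone: at t=0.217 of its height the radius interpolates to r₁+(r₂−r₁)t = 6.242, giving a regular 16-gon of that circumradius. The outline is a single polygon with 16 vertices. Extrusion per mm of travel: 0.25 × 0.3 / (π × 0.875²) = 0.031181. Accumulating E over each segment gives final E = 1.2151.

G0 X-6.24 Y0.00 Z3.90
G1 X-5.77 Y-2.39 E0.0760
G1 X-4.41 Y-4.41 E0.1519
G1 X-2.39 Y-5.77 E0.2278
G1 X0.00 Y-6.24 E0.3038
G1 X2.39 Y-5.77 E0.3797
G1 X4.41 Y-4.41 E0.4556
G1 X5.77 Y-2.39 E0.5316
G1 X6.24 Y0.00 E0.6075
G1 X5.77 Y2.39 E0.6835
G1 X4.41 Y4.41 E0.7594
G1 X2.39 Y5.77 E0.8353
G1 X0.00 Y6.24 E0.9113
G1 X-2.39 Y5.77 E0.9872
G1 X-4.41 Y4.41 E1.0632
G1 X-5.77 Y2.39 E1.1391
G1 X-6.24 Y0.00 E1.2151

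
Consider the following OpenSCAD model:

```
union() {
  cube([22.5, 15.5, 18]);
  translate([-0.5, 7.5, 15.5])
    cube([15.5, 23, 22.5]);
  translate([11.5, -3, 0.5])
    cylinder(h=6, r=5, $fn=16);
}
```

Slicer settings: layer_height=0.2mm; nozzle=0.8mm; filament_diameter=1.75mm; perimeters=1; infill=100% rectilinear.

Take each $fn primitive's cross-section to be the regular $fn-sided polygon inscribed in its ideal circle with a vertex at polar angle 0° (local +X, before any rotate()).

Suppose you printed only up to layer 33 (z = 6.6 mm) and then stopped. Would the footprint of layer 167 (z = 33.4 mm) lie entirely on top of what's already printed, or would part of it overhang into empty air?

part overhangs

Compare the two slices. At z = 6.6: the 22.5×15.5 cube contributes its full rectangle (area 348.75 mm²); the cube at (-0.5, 7.5) is not intersected at this z (z outside [15.5, 38]); the cylinder at (11.5, -3) does not reach this height (z outside [0.5, 6.5]); Combining (union): only the 22.5×15.5 cube is present, so the union is just that shape — area = 348.75 mm². At z = 33.4: the cube does not reach this height (z outside [0, 18]); the cube at (-0.5, 7.5) (footprint 15.5×23) is included at this height (area 356.50 mm²); the cylinder at (11.5, -3) does not reach this height (z outside [0.5, 6.5]); Taking the union: only the 15.5×23 cube at (-0.5, 7.5) is present, so the union is just that shape — area = 356.50 mm². Checking containment: at z = 33.4 the cross-section extends beyond the z = 6.6 cross-section by about 236.50 mm².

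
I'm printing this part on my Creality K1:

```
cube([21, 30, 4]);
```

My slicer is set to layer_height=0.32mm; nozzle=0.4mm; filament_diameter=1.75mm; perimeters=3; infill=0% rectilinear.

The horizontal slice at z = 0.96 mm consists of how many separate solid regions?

At z = 0.96 mm: the cube is present — its section is the full 21×30 rectangle. The result has 1 disconnected region.

1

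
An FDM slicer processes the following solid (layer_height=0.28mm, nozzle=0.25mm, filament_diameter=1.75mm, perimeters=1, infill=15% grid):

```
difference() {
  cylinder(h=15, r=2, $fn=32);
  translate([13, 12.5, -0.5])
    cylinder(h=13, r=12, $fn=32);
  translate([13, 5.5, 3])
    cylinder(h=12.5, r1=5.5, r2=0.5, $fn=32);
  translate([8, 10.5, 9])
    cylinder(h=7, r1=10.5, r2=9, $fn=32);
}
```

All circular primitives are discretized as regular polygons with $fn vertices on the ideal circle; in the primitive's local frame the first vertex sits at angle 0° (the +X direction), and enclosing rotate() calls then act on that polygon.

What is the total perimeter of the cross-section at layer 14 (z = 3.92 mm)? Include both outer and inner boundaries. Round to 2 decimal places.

12.55 mm

At z = 3.92 mm: the cylinder: section is a regular 32-gon, circumradius r=2 (perimeter = 2·32·2.000·sin(180°/32) = 12.55 mm); the r=12 cylinder at (13, 12.5) contributes a regular 32-gon of circumradius 12 (perimeter = 2·32·12.000·sin(180°/32) = 75.28 mm); the cone at (13, 5.5) (r1=5.5→r2=0.5) has section circumradius 5.132 here — a regular 32-gon (perimeter = 2·32·5.132·sin(180°/32) = 32.19 mm); the cone at (8, 10.5) is not intersected at this z (z outside [9, 16]); Taking the first minus the rest: starting from the r=2 cylinder, the r=12 cylinder at (13, 12.5) misses the remaining region (no effect); the cone at (13, 5.5) misses the remaining region (no effect) — boundary = 12.55 mm. Overall, the cross-section is a single solid region. Total boundary length (outer) = 12.55 mm.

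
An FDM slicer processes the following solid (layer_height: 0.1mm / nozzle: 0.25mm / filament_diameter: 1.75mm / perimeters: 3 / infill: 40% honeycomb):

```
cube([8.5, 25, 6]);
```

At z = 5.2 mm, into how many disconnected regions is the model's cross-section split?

1

At z = 5.2 mm: the cube (footprint 8.5×25) is included at this height. The result has 1 disconnected region.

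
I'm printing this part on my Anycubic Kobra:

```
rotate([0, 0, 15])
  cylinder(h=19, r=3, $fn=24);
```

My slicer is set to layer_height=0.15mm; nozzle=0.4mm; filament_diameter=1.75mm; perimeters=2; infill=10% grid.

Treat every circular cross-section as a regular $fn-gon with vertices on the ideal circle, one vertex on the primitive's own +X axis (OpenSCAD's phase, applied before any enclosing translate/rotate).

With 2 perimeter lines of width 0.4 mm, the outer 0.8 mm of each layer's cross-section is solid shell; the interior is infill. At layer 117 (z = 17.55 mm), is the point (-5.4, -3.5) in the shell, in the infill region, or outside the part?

At z = 17.55 mm: the cylinder: section is a regular 24-gon, circumradius r=3; (rotated 15° about Z; rotation is an isometry so areas/perimeters/island counts are preserved). Overall, the cross-section is a single solid region. Undo the 15° rotation: the query point maps to (-6.122, -1.983) in the un-rotated model frame. The nearest boundary edge runs (-3.00, 0.00)→(-2.90, -0.78); distance from the point to it = 3.44 mm. The point is not inside any of the regions above, so it lies outside the cross-section (3.44 mm from the nearest boundary).

outside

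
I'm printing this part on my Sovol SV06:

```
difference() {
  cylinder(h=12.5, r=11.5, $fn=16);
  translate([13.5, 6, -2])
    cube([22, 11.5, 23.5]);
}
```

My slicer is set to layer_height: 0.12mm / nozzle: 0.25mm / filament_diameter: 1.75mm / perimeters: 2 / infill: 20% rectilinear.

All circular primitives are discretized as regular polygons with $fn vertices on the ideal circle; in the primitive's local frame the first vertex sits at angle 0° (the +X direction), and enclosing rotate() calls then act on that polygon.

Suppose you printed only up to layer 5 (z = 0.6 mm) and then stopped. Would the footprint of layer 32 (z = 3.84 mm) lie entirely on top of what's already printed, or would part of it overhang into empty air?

Compare the two slices. At z = 0.6: the cylinder: section is a regular 16-gon, circumradius r=11.5 (area = (16/2)·11.500²·sin(360°/16) = 404.88 mm²); the cube at (13.5, 6) is present — its section is the full 22×11.5 rectangle (area 253.00 mm²); Subtracting the remaining from the first: starting from the r=11.5 cylinder (404.88 mm²), the 22×11.5 cube at (13.5, 6) misses the remaining region (no effect) — area = 404.88 mm². At z = 3.84: the cylinder: section is a regular 16-gon, circumradius r=11.5 (area = (16/2)·11.500²·sin(360°/16) = 404.88 mm²); the cube at (13.5, 6) is present — its section is the full 22×11.5 rectangle (area 253.00 mm²); Subtracting the remaining from the first: starting from the r=11.5 cylinder (404.88 mm²), the 22×11.5 cube at (13.5, 6) misses the remaining region (no effect) — area = 404.88 mm². Checking containment: the cross-section at z = 3.84 is a subset of the cross-section at z = 0.6.

entirely on top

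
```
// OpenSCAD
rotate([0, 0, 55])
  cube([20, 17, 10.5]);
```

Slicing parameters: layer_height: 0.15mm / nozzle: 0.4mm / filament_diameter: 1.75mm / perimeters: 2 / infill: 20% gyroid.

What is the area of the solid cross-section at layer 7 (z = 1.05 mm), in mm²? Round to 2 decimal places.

340.00 mm²

At z = 1.05 mm: the cube (footprint 20×17) is included at this height (area 340.00 mm²); (rotated 55° about Z; rotation is an isometry so areas/perimeters/island counts are preserved). Overall, the cross-section is a single solid region. Net area = 340.00 mm².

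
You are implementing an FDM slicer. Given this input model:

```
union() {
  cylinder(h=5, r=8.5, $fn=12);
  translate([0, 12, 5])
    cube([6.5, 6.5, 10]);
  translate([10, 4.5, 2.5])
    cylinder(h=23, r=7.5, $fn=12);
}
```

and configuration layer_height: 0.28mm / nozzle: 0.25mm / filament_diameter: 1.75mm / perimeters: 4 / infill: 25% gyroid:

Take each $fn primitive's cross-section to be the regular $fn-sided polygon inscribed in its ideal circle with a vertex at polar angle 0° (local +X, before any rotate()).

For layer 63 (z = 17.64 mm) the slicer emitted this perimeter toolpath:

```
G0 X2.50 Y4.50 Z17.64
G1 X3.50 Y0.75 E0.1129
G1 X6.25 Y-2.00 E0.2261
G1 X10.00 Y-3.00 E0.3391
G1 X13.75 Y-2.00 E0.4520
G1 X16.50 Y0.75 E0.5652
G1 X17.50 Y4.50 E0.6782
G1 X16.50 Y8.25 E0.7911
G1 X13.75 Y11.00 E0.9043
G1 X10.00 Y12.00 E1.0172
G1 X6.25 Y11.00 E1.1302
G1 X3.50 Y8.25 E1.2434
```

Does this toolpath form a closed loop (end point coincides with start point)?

Start point (G0): (2.50, 4.50). End point (last G1): the path does not return to the start — open.

no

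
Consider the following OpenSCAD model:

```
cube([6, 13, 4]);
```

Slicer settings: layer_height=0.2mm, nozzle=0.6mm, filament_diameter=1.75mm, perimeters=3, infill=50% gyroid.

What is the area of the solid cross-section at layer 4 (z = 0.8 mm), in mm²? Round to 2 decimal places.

At z = 0.8 mm: the cube (footprint 6×13) is included at this height (area 78.00 mm²). Overall, the cross-section is a single solid region. Net area = 78.00 mm².

78.00 mm²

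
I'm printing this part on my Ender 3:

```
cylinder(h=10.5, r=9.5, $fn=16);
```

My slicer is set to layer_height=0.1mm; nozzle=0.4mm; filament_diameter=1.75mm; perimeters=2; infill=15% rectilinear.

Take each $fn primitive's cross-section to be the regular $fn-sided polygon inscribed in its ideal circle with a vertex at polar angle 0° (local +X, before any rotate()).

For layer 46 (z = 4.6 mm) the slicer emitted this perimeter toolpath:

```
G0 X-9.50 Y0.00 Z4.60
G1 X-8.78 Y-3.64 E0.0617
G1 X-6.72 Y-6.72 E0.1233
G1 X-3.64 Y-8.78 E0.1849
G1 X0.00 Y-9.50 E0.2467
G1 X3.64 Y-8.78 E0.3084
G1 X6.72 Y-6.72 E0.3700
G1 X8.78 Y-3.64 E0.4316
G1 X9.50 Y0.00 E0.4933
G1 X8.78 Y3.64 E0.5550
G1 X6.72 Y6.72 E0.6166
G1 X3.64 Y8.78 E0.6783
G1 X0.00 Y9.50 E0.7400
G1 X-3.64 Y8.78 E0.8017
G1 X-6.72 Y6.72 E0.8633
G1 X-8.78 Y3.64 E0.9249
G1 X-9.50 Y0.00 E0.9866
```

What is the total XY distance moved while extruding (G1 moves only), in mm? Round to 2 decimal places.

59.33 mm

Sum the Euclidean lengths of each G1 segment: total = 59.33 mm.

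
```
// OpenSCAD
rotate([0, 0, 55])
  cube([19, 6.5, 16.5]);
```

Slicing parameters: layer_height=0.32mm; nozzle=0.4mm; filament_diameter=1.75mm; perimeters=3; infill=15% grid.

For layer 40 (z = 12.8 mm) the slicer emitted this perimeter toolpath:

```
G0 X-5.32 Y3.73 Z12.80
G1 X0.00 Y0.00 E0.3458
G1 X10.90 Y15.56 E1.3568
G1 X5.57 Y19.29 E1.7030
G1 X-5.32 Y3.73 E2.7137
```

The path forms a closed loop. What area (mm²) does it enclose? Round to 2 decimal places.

Apply the shoelace formula to the sequence of (X, Y) vertices; enclosed area = 123.50 mm².

123.50 mm²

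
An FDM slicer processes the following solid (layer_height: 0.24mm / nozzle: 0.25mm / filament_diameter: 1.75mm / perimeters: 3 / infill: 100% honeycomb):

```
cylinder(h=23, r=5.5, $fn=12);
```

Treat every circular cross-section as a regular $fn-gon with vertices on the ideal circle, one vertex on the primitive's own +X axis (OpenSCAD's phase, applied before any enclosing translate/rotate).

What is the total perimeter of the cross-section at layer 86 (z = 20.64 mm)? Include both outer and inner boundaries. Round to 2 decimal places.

At z = 20.64 mm: the r=5.5 cylinder contributes a regular 12-gon of circumradius 5.5 (perimeter = 2·12·5.500·sin(180°/12) = 34.16 mm). Overall, the cross-section is a single solid region. Total boundary length (outer) = 34.16 mm.

34.16 mm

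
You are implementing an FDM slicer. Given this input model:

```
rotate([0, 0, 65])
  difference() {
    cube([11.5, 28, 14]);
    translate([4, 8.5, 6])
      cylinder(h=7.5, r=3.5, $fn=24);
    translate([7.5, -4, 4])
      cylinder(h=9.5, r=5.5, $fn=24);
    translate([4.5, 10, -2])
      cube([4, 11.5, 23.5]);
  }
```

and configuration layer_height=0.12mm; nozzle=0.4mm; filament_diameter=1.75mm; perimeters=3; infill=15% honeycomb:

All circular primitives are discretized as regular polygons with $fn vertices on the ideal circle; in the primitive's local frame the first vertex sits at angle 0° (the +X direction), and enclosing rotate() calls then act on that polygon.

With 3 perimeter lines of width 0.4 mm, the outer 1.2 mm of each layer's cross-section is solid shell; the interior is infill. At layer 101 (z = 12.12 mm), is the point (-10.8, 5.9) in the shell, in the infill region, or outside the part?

At z = 12.12 mm: the 11.5×28 cube contributes its full rectangle; the r=3.5 cylinder at (4, 8.5) gives a regular 24-gon of circumradius 3.5 (constant along its height); the r=5.5 cylinder at (7.5, -4) contributes a regular 24-gon of circumradius 5.5; the 4×11.5 cube at (4.5, 10) contributes its full rectangle; Subtracting the remaining from the first: starting from the 11.5×28 cube, the r=3.5 cylinder at (4, 8.5) lies wholly inside it (removes its full 38.05 mm² and its 21.93 mm outline becomes a hole wall); the r=5.5 cylinder at (7.5, -4) partially overlaps it — only the 7.52 mm² overlap (of its 93.95 mm²) is removed, clipping the outline; the 4×11.5 cube at (4.5, 10) partially overlaps it — only the 42.52 mm² overlap (of its 46.00 mm²) is removed, clipping the outline — 1 connected region with 1 hole; (whole slice rotated 65° about Z — lengths, areas and connectivity unchanged). Overall, the cross-section is one region with 1 hole. Undo the 65° rotation: the query point maps to (0.783, 12.282) in the un-rotated model frame. The nearest boundary edge runs (0.00, 0.00)→(0.00, 28.00); distance from the point to it = 0.78 mm. The point is inside the cross-section, 0.78 mm from the nearest boundary — within the 1.2 mm shell band (3 × 0.4).

shell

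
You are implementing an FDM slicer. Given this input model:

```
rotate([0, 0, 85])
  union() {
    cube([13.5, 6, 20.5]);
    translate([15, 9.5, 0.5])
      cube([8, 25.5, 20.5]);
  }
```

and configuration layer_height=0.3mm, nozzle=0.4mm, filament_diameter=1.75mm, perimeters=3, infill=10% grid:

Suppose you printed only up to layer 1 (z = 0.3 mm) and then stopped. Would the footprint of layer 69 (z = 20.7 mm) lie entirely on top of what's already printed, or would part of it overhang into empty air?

Compare the two slices. At z = 0.3: the 13.5×6 cube contributes its full rectangle (area 81.00 mm²); the cube at (15, 9.5) does not reach this height (z outside [0.5, 21]); Merging all regions: only the 13.5×6 cube is present, so the union is just that shape — area = 81.00 mm²; (whole slice rotated 85° about Z — lengths, areas and connectivity unchanged). At z = 20.7: the cube does not reach this height (z outside [0, 20.5]); the 8×25.5 cube at (15, 9.5) contributes its full rectangle (area 204.00 mm²); Combining (union): only the 8×25.5 cube at (15, 9.5) is present, so the union is just that shape — area = 204.00 mm²; (whole slice rotated 85° about Z — lengths, areas and connectivity unchanged). Checking containment: at z = 20.7 the cross-section extends beyond the z = 0.3 cross-section by about 204.00 mm².

part overhangs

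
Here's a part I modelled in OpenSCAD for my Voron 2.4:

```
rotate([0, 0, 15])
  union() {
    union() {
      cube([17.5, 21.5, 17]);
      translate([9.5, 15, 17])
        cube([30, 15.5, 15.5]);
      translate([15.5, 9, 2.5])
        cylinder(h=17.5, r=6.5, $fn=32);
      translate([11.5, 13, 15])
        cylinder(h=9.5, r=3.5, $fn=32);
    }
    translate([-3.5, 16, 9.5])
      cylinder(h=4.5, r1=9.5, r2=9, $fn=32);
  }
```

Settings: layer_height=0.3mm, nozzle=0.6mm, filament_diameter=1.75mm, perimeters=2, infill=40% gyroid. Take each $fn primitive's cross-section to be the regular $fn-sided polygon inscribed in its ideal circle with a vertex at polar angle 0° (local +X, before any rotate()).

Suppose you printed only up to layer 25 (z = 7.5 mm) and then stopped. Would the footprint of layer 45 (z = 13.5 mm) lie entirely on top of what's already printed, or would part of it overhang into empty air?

part overhangs

Compare the two slices. At z = 7.5: the 17.5×21.5 cube contributes its full rectangle (area 376.25 mm²); the cube at (9.5, 15) does not reach this height (z outside [17, 32.5]); the r=6.5 cylinder at (15.5, 9) contributes a regular 32-gon of circumradius 6.5 (area = (32/2)·6.500²·sin(360°/32) = 131.88 mm²); the cylinder at (11.5, 13) is not intersected at this z (z outside [15, 24.5]); Combining (union): the regions partially overlap — summed areas 508.13 mm² minus the doubly-counted overlap 91.44 mm² gives 416.69 mm² — area = 416.69 mm²; the cone at (-3.5, 16) is not intersected at this z (z outside [9.5, 14]); Combining (union): only that combined region is present, so the union is just that shape — area = 416.69 mm²; (whole slice rotated 15° about Z — lengths, areas and connectivity unchanged). At z = 13.5: the 17.5×21.5 cube contributes its full rectangle (area 376.25 mm²); the cube at (9.5, 15) does not reach this height (z outside [17, 32.5]); the r=6.5 cylinder at (15.5, 9) contributes a regular 32-gon of circumradius 6.5 (area = (32/2)·6.500²·sin(360°/32) = 131.88 mm²); the cylinder at (11.5, 13) is not intersected at this z (z outside [15, 24.5]); Taking the union: the regions partially overlap — summed areas 508.13 mm² minus the doubly-counted overlap 91.44 mm² gives 416.69 mm² — area = 416.69 mm²; the cone at (-3.5, 16) (r1=9.5→r2=9) has section circumradius 9.056 here — a regular 32-gon (area = (32/2)·9.056²·sin(360°/32) = 255.97 mm²); Merging all regions: the regions partially overlap — summed areas 672.66 mm² minus the doubly-counted overlap 60.34 mm² gives 612.33 mm² — area = 612.33 mm²; (whole slice rotated 15° about Z — lengths, areas and connectivity unchanged). Checking containment: at z = 13.5 the cross-section extends beyond the z = 7.5 cross-section by about 195.63 mm².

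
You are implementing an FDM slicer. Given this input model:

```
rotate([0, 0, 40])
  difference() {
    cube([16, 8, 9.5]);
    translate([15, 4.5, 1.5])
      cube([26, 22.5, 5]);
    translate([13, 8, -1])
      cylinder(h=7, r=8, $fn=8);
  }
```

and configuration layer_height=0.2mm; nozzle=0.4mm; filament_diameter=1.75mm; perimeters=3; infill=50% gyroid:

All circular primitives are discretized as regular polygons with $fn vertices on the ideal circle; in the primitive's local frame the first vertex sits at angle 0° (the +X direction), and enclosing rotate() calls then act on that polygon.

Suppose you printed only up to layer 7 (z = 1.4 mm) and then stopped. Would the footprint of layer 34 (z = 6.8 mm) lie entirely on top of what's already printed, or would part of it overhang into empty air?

part overhangs

Compare the two slices. At z = 1.4: the cube (footprint 16×8) is included at this height (area 128.00 mm²); the cube at (15, 4.5) does not reach this height (z outside [1.5, 6.5]); the r=8 cylinder at (13, 8) gives a regular 8-gon of circumradius 8 (constant along its height) (area = (8/2)·8.000²·sin(360°/8) = 181.02 mm²); Taking the first minus the rest: starting from the 16×8 cube (128.00 mm²), the r=8 cylinder at (13, 8) partially overlaps it — only the 67.39 mm² overlap (of its 181.02 mm²) is removed, clipping the outline — area = 60.61 mm²; (rotated 40° about Z; rotation is an isometry so areas/perimeters/island counts are preserved). At z = 6.8: the cube (footprint 16×8) is included at this height (area 128.00 mm²); the cube at (15, 4.5) does not reach this height (z outside [1.5, 6.5]); the cylinder at (13, 8) is absent (z outside [-1, 6]); After the difference (first − rest): none of the subtracted shapes is present at this height, so the 16×8 cube is unchanged — area = 128.00 mm²; (whole slice rotated 40° about Z — lengths, areas and connectivity unchanged). Checking containment: at z = 6.8 the cross-section extends beyond the z = 1.4 cross-section by about 67.39 mm².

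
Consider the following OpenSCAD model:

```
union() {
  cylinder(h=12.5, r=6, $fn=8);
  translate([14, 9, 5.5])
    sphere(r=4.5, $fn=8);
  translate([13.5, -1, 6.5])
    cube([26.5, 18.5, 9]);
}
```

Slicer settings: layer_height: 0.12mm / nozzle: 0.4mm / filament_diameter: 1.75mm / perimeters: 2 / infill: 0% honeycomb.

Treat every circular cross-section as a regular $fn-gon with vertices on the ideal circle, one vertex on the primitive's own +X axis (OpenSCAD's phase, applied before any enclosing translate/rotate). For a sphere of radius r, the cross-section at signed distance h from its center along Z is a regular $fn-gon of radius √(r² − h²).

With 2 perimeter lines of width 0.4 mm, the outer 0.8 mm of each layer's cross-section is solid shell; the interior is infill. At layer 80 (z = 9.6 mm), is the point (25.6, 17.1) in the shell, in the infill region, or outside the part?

shell

At z = 9.6 mm: the cylinder: section is a regular 8-gon, circumradius r=6; the r=4.5 sphere at (14, 9) slices to a regular 8-gon of circumradius 1.855 (√(r²−h²) with h=4.1 from center); the cube at (13.5, -1) (footprint 26.5×18.5) is included at this height; Taking the union: the regions partially overlap (shared area 6.62 mm²), so overlapping operands fuse into one piece — 2 connected regions. Overall, the cross-section has 2 separate islands. The nearest boundary edge runs (13.50, 17.50)→(40.00, 17.50); distance from the point to it = 0.40 mm. (Shell/infill is judged within the island containing the point — the largest one.) The point is inside the cross-section, 0.40 mm from the nearest boundary — within the 0.8 mm shell band (2 × 0.4).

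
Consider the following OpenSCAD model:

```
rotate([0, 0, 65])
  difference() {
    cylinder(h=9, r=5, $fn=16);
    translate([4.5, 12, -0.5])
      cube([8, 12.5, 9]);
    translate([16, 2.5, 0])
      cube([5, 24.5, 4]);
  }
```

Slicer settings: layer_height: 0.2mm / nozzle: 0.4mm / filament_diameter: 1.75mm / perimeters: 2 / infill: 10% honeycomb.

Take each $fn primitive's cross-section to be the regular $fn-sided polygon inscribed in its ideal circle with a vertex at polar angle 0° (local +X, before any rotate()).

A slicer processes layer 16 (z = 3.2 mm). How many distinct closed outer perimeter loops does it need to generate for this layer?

1

At z = 3.2 mm: the r=5 cylinder gives a regular 16-gon of circumradius 5 (constant along its height); the 8×12.5 cube at (4.5, 12) contributes its full rectangle; the 5×24.5 cube at (16, 2.5) contributes its full rectangle; After the difference (first − rest): starting from the r=5 cylinder, the 8×12.5 cube at (4.5, 12) misses the remaining region (no effect); the 5×24.5 cube at (16, 2.5) misses the remaining region (no effect) — 1 connected region; (rotated 65° about Z; rotation is an isometry so areas/perimeters/island counts are preserved). The result has 1 disconnected region.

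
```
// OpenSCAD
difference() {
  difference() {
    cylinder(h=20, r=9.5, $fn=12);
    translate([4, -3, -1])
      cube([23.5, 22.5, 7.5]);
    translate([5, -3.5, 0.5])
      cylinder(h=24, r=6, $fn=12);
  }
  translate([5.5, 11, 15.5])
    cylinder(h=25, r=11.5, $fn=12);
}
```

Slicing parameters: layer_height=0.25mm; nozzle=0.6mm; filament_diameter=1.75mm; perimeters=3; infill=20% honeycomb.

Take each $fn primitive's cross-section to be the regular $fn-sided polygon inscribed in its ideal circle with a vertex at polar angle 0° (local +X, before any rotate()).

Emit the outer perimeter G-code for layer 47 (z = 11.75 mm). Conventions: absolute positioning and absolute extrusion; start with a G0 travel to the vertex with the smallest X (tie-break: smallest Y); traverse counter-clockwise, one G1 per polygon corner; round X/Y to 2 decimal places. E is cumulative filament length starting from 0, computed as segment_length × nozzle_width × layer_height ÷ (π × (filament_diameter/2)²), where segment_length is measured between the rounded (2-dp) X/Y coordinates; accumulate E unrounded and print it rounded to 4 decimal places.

At z = 11.75 mm: the r=9.5 cylinder gives a regular 12-gon of circumradius 9.5 (constant along its height); the cube at (4, -3) is not intersected at this z (z outside [-1, 6.5]); the r=6 cylinder at (5, -3.5) contributes a regular 12-gon of circumradius 6; Subtracting the remaining from the first: starting from the r=9.5 cylinder, the r=6 cylinder at (5, -3.5) partially overlaps it — only the 83.57 mm² overlap (of its 108.00 mm²) is removed, clipping the outline — 1 connected region; the cylinder at (5.5, 11) does not reach this height (z outside [15.5, 40.5]); Subtracting the remaining from the first: none of the subtracted shapes is present at this height, so that combined region is unchanged — 1 connected region. The outline is a single polygon with 18 vertices. Extrusion per mm of travel: 0.6 × 0.25 / (π × 0.875²) = 0.062363. Accumulating E over each segment gives final E = 4.2254.

G0 X-9.50 Y0.00 Z11.75
G1 X-8.23 Y-4.75 E0.3066
G1 X-4.75 Y-8.23 E0.6135
G1 X0.00 Y-9.50 E0.9202
G1 X2.50 Y-8.83 E1.0816
G1 X2.00 Y-8.70 E1.1138
G1 X-0.20 Y-6.50 E1.3078
G1 X-1.00 Y-3.50 E1.5015
G1 X-0.20 Y-0.50 E1.6951
G1 X2.00 Y1.70 E1.8891
G1 X5.00 Y2.50 E2.0827
G1 X8.00 Y1.70 E2.2764
G1 X9.43 Y0.27 E2.4025
G1 X8.23 Y4.75 E2.6917
G1 X4.75 Y8.23 E2.9986
G1 X0.00 Y9.50 E3.3053
G1 X-4.75 Y8.23 E3.6119
G1 X-8.23 Y4.75 E3.9188
G1 X-9.50 Y0.00 E4.2254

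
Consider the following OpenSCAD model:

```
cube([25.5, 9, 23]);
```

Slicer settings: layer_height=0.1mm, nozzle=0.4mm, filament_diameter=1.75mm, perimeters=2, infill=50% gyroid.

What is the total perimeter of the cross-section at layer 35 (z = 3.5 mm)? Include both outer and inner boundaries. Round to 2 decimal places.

At z = 3.5 mm: the 25.5×9 cube contributes its full rectangle (perimeter 69.00 mm). Overall, the cross-section is a single solid region. Total boundary length (outer) = 69.00 mm.

69.00 mm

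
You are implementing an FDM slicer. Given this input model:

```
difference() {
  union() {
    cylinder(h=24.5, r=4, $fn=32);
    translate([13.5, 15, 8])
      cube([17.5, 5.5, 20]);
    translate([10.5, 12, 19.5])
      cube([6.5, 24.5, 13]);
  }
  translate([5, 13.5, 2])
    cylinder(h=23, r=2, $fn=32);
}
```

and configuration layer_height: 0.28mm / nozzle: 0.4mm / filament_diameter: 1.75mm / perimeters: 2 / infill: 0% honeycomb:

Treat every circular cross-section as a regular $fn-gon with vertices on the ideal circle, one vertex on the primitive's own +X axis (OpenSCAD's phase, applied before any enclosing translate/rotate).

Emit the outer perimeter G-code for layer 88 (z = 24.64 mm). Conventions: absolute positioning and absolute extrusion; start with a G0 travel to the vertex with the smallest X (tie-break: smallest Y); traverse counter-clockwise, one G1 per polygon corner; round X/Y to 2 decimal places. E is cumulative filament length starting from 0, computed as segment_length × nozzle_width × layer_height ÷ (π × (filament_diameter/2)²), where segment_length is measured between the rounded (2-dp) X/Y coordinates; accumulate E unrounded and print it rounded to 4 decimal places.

At z = 24.64 mm: the cylinder is not intersected at this z (z outside [0, 24.5]); the cube at (13.5, 15) is present — its section is the full 17.5×5.5 rectangle; the cube at (10.5, 12) is present — its section is the full 6.5×24.5 rectangle; Combining (union): the regions partially overlap (shared area 19.25 mm²), so overlapping operands fuse into one piece — 1 connected region; the cylinder at (5, 13.5): section is a regular 32-gon, circumradius r=2; Subtracting the remaining from the first: starting from the result so far, the r=2 cylinder at (5, 13.5) misses the remaining region (no effect) — 1 connected region. The outline is a single polygon with 8 vertices. Extrusion per mm of travel: 0.4 × 0.28 / (π × 0.875²) = 0.046564. Accumulating E over each segment gives final E = 4.1908.

G0 X10.50 Y12.00 Z24.64
G1 X17.00 Y12.00 E0.3027
G1 X17.00 Y15.00 E0.4424
G1 X31.00 Y15.00 E1.0943
G1 X31.00 Y20.50 E1.3504
G1 X17.00 Y20.50 E2.0023
G1 X17.00 Y36.50 E2.7473
G1 X10.50 Y36.50 E3.0500
G1 X10.50 Y12.00 E4.1908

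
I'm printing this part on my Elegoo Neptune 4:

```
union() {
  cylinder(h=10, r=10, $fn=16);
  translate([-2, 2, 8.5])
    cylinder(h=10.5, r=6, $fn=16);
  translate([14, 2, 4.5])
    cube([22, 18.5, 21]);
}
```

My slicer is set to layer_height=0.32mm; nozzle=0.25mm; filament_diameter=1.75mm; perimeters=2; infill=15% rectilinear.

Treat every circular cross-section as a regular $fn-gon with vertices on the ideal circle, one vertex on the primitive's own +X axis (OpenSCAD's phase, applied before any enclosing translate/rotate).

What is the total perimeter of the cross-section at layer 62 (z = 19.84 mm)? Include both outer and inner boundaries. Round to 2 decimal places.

At z = 19.84 mm: the cylinder is not intersected at this z (z outside [0, 10]); the cylinder at (-2, 2) is absent (z outside [8.5, 19]); the 22×18.5 cube at (14, 2) contributes its full rectangle (perimeter 81.00 mm); Merging all regions: only the 22×18.5 cube at (14, 2) is present, so the union is just that shape — boundary = 81.00 mm. Overall, the cross-section is a single solid region. Total boundary length (outer) = 81.00 mm.

81.00 mm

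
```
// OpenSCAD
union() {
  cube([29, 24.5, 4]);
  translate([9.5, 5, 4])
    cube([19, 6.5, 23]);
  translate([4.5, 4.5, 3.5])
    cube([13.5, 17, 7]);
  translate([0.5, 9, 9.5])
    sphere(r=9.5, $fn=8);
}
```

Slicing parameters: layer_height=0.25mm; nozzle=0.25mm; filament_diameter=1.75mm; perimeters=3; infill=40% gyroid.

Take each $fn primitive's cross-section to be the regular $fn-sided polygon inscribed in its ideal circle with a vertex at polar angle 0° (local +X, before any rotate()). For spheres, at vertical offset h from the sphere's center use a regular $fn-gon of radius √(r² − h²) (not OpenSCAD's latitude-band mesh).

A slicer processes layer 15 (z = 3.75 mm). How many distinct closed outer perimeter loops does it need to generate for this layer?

1

At z = 3.75 mm: the 29×24.5 cube contributes its full rectangle; the cube at (9.5, 5) is absent (z outside [4, 27]); the cube at (4.5, 4.5) (footprint 13.5×17) is included at this height; the sphere at (0.5, 9): section is a regular 8-gon, circumradius = √(r²−h²) = √(9.5²−5.75²) = 7.562; Combining (union): the regions partially overlap (shared area 317.83 mm²), so overlapping operands fuse into one piece — 1 connected region. The result has 1 disconnected region.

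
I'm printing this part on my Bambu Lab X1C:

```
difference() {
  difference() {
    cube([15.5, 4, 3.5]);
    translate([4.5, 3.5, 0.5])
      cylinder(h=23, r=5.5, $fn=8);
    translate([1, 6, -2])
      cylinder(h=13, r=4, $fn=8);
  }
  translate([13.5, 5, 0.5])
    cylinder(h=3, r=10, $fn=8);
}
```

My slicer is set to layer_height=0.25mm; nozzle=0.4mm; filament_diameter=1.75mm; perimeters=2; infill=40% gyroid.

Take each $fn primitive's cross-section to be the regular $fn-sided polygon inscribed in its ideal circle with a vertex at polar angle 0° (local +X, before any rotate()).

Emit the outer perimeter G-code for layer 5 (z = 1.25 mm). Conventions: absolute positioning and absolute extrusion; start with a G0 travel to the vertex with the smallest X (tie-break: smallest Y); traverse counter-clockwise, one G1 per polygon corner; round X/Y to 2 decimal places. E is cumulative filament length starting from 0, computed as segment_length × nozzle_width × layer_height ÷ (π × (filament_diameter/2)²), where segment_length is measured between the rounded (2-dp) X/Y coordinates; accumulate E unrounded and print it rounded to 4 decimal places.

At z = 1.25 mm: the cube is present — its section is the full 15.5×4 rectangle; the cylinder at (4.5, 3.5): section is a regular 8-gon, circumradius r=5.5; the r=4 cylinder at (1, 6) gives a regular 8-gon of circumradius 4 (constant along its height); After the difference (first − rest): starting from the 15.5×4 cube, the r=5.5 cylinder at (4.5, 3.5) partially overlaps it — only the 37.17 mm² overlap (of its 85.56 mm²) is removed, clipping the outline; the r=4 cylinder at (1, 6) misses the remaining region (no effect) — 2 connected regions; the cylinder at (13.5, 5): section is a regular 8-gon, circumradius r=10; After the difference (first − rest): starting from that combined region, the r=10 cylinder at (13.5, 5) partially overlaps it — only the 24.59 mm² overlap (of its 282.84 mm²) is removed, clipping the outline — 1 connected region. The outline is a single polygon with 3 vertices. Extrusion per mm of travel: 0.4 × 0.25 / (π × 0.875²) = 0.041575. Accumulating E over each segment gives final E = 0.1131.

G0 X0.00 Y0.00 Z1.25
G1 X0.45 Y0.00 E0.0187
G1 X0.00 Y1.09 E0.0677
G1 X0.00 Y0.00 E0.1131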